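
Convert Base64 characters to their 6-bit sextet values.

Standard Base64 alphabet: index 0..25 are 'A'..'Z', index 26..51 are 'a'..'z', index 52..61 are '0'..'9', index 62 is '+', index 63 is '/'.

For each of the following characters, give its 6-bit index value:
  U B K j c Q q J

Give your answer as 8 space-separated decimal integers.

'U': A..Z range, ord('U') − ord('A') = 20
'B': A..Z range, ord('B') − ord('A') = 1
'K': A..Z range, ord('K') − ord('A') = 10
'j': a..z range, 26 + ord('j') − ord('a') = 35
'c': a..z range, 26 + ord('c') − ord('a') = 28
'Q': A..Z range, ord('Q') − ord('A') = 16
'q': a..z range, 26 + ord('q') − ord('a') = 42
'J': A..Z range, ord('J') − ord('A') = 9

Answer: 20 1 10 35 28 16 42 9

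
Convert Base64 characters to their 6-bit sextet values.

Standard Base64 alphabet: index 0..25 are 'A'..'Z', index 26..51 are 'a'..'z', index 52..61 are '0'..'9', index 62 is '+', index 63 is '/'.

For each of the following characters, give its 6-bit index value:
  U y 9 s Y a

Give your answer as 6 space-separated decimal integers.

Answer: 20 50 61 44 24 26

Derivation:
'U': A..Z range, ord('U') − ord('A') = 20
'y': a..z range, 26 + ord('y') − ord('a') = 50
'9': 0..9 range, 52 + ord('9') − ord('0') = 61
's': a..z range, 26 + ord('s') − ord('a') = 44
'Y': A..Z range, ord('Y') − ord('A') = 24
'a': a..z range, 26 + ord('a') − ord('a') = 26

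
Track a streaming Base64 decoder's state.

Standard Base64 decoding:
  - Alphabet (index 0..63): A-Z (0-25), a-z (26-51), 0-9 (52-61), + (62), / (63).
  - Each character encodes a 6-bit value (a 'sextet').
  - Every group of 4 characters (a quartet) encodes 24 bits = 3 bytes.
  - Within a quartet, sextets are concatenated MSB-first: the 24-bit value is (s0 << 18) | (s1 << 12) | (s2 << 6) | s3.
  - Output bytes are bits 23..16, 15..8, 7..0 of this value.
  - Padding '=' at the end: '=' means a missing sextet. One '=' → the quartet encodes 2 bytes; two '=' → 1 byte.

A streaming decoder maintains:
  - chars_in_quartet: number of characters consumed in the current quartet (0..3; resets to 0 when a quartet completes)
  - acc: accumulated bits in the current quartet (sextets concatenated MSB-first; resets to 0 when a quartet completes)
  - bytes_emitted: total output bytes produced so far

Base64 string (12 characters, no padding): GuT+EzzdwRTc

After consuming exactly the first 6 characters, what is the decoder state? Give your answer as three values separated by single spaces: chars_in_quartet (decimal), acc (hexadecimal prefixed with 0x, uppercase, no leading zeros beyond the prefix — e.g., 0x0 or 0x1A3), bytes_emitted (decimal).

Answer: 2 0x133 3

Derivation:
After char 0 ('G'=6): chars_in_quartet=1 acc=0x6 bytes_emitted=0
After char 1 ('u'=46): chars_in_quartet=2 acc=0x1AE bytes_emitted=0
After char 2 ('T'=19): chars_in_quartet=3 acc=0x6B93 bytes_emitted=0
After char 3 ('+'=62): chars_in_quartet=4 acc=0x1AE4FE -> emit 1A E4 FE, reset; bytes_emitted=3
After char 4 ('E'=4): chars_in_quartet=1 acc=0x4 bytes_emitted=3
After char 5 ('z'=51): chars_in_quartet=2 acc=0x133 bytes_emitted=3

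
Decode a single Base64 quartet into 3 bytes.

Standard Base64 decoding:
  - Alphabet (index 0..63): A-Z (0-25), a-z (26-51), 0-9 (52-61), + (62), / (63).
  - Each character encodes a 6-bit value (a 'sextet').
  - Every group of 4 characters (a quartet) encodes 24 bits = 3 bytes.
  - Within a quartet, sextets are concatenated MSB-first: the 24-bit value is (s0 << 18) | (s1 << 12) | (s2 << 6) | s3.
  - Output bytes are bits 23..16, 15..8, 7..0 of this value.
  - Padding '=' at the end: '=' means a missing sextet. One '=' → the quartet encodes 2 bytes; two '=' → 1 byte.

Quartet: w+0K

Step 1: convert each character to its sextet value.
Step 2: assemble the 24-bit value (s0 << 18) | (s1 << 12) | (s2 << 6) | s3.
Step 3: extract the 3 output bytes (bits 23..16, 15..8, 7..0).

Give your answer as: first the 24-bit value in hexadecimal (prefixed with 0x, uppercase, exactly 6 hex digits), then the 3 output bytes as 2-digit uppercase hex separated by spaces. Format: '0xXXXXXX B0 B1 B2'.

Answer: 0xC3ED0A C3 ED 0A

Derivation:
Sextets: w=48, +=62, 0=52, K=10
24-bit: (48<<18) | (62<<12) | (52<<6) | 10
      = 0xC00000 | 0x03E000 | 0x000D00 | 0x00000A
      = 0xC3ED0A
Bytes: (v>>16)&0xFF=C3, (v>>8)&0xFF=ED, v&0xFF=0A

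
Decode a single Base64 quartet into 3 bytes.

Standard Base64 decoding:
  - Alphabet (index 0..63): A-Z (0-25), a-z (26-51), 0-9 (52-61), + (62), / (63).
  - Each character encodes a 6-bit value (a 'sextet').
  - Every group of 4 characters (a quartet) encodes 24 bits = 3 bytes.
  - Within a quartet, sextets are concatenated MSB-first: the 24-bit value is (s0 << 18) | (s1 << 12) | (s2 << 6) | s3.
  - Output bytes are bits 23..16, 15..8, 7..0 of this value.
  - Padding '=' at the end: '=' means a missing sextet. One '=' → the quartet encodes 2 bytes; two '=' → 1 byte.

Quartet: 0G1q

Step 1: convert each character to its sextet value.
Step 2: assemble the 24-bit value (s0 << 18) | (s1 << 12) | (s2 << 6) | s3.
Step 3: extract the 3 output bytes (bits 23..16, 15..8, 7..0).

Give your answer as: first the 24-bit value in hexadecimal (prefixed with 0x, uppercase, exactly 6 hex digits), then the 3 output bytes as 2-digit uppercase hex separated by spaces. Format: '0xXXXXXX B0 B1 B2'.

Sextets: 0=52, G=6, 1=53, q=42
24-bit: (52<<18) | (6<<12) | (53<<6) | 42
      = 0xD00000 | 0x006000 | 0x000D40 | 0x00002A
      = 0xD06D6A
Bytes: (v>>16)&0xFF=D0, (v>>8)&0xFF=6D, v&0xFF=6A

Answer: 0xD06D6A D0 6D 6A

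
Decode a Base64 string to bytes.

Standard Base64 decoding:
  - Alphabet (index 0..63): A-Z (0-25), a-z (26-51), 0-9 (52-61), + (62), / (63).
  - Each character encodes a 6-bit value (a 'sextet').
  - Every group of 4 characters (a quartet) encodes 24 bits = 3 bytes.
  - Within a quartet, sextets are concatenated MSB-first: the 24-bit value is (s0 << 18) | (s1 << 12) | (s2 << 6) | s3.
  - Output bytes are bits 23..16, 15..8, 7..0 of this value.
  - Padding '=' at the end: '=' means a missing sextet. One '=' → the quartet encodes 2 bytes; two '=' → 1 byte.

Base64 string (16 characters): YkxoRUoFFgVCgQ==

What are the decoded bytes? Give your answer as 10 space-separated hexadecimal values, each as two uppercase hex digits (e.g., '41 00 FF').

After char 0 ('Y'=24): chars_in_quartet=1 acc=0x18 bytes_emitted=0
After char 1 ('k'=36): chars_in_quartet=2 acc=0x624 bytes_emitted=0
After char 2 ('x'=49): chars_in_quartet=3 acc=0x18931 bytes_emitted=0
After char 3 ('o'=40): chars_in_quartet=4 acc=0x624C68 -> emit 62 4C 68, reset; bytes_emitted=3
After char 4 ('R'=17): chars_in_quartet=1 acc=0x11 bytes_emitted=3
After char 5 ('U'=20): chars_in_quartet=2 acc=0x454 bytes_emitted=3
After char 6 ('o'=40): chars_in_quartet=3 acc=0x11528 bytes_emitted=3
After char 7 ('F'=5): chars_in_quartet=4 acc=0x454A05 -> emit 45 4A 05, reset; bytes_emitted=6
After char 8 ('F'=5): chars_in_quartet=1 acc=0x5 bytes_emitted=6
After char 9 ('g'=32): chars_in_quartet=2 acc=0x160 bytes_emitted=6
After char 10 ('V'=21): chars_in_quartet=3 acc=0x5815 bytes_emitted=6
After char 11 ('C'=2): chars_in_quartet=4 acc=0x160542 -> emit 16 05 42, reset; bytes_emitted=9
After char 12 ('g'=32): chars_in_quartet=1 acc=0x20 bytes_emitted=9
After char 13 ('Q'=16): chars_in_quartet=2 acc=0x810 bytes_emitted=9
Padding '==': partial quartet acc=0x810 -> emit 81; bytes_emitted=10

Answer: 62 4C 68 45 4A 05 16 05 42 81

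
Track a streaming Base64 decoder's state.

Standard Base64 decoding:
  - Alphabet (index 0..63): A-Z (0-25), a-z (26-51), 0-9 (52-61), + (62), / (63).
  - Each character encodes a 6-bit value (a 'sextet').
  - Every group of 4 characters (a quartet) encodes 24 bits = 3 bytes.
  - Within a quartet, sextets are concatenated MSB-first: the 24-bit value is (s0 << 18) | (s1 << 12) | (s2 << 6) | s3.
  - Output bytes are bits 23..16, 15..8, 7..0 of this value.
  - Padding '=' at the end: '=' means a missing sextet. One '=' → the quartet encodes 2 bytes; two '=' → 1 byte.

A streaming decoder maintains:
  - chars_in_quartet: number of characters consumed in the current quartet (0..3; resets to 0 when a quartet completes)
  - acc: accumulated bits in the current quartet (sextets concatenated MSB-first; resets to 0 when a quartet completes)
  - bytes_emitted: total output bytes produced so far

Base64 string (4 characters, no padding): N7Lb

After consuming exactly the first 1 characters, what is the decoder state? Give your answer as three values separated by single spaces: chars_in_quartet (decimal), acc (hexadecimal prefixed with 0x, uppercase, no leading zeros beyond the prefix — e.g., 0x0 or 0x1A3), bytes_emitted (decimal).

Answer: 1 0xD 0

Derivation:
After char 0 ('N'=13): chars_in_quartet=1 acc=0xD bytes_emitted=0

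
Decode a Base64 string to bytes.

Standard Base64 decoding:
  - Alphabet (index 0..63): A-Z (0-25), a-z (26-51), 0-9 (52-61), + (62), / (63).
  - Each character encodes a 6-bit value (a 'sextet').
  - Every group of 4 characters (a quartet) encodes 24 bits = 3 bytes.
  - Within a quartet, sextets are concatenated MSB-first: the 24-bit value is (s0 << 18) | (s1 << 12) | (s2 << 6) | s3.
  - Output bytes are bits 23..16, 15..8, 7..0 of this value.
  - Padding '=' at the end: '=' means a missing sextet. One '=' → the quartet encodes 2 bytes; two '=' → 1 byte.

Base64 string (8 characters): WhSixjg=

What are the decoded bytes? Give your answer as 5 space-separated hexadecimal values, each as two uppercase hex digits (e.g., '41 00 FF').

After char 0 ('W'=22): chars_in_quartet=1 acc=0x16 bytes_emitted=0
After char 1 ('h'=33): chars_in_quartet=2 acc=0x5A1 bytes_emitted=0
After char 2 ('S'=18): chars_in_quartet=3 acc=0x16852 bytes_emitted=0
After char 3 ('i'=34): chars_in_quartet=4 acc=0x5A14A2 -> emit 5A 14 A2, reset; bytes_emitted=3
After char 4 ('x'=49): chars_in_quartet=1 acc=0x31 bytes_emitted=3
After char 5 ('j'=35): chars_in_quartet=2 acc=0xC63 bytes_emitted=3
After char 6 ('g'=32): chars_in_quartet=3 acc=0x318E0 bytes_emitted=3
Padding '=': partial quartet acc=0x318E0 -> emit C6 38; bytes_emitted=5

Answer: 5A 14 A2 C6 38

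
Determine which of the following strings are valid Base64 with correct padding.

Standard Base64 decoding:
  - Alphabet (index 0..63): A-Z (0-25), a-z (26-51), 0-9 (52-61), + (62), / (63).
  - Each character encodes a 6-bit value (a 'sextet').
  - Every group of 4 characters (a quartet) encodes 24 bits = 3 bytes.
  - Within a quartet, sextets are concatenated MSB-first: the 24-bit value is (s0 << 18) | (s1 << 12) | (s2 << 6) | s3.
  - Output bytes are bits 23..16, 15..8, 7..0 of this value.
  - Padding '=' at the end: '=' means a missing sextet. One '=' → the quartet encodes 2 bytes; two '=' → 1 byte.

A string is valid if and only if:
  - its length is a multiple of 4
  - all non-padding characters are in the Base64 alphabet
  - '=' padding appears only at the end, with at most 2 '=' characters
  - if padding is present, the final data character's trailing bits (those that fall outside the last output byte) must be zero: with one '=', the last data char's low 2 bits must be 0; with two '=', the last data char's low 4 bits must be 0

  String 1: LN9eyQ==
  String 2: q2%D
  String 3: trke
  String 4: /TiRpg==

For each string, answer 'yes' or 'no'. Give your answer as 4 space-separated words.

Answer: yes no yes yes

Derivation:
String 1: 'LN9eyQ==' → valid
String 2: 'q2%D' → invalid (bad char(s): ['%'])
String 3: 'trke' → valid
String 4: '/TiRpg==' → valid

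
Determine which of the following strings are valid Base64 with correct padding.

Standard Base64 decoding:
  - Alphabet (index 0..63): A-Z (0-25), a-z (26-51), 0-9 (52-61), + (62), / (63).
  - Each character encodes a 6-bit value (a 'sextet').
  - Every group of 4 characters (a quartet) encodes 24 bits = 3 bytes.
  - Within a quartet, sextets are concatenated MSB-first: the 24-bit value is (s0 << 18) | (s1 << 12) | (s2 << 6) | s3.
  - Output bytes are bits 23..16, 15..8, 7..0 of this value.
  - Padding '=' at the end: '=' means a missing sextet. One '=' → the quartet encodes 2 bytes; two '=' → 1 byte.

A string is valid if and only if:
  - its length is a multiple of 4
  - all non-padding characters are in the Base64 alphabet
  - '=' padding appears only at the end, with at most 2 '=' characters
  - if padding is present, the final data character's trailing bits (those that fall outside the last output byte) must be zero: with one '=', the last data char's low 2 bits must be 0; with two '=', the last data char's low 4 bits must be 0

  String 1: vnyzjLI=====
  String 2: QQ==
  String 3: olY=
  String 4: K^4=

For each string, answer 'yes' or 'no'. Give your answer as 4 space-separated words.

String 1: 'vnyzjLI=====' → invalid (5 pad chars (max 2))
String 2: 'QQ==' → valid
String 3: 'olY=' → valid
String 4: 'K^4=' → invalid (bad char(s): ['^'])

Answer: no yes yes no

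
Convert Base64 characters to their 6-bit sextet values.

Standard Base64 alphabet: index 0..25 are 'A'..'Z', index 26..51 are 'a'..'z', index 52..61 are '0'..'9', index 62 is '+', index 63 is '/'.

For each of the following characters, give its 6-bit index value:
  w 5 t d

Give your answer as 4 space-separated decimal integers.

Answer: 48 57 45 29

Derivation:
'w': a..z range, 26 + ord('w') − ord('a') = 48
'5': 0..9 range, 52 + ord('5') − ord('0') = 57
't': a..z range, 26 + ord('t') − ord('a') = 45
'd': a..z range, 26 + ord('d') − ord('a') = 29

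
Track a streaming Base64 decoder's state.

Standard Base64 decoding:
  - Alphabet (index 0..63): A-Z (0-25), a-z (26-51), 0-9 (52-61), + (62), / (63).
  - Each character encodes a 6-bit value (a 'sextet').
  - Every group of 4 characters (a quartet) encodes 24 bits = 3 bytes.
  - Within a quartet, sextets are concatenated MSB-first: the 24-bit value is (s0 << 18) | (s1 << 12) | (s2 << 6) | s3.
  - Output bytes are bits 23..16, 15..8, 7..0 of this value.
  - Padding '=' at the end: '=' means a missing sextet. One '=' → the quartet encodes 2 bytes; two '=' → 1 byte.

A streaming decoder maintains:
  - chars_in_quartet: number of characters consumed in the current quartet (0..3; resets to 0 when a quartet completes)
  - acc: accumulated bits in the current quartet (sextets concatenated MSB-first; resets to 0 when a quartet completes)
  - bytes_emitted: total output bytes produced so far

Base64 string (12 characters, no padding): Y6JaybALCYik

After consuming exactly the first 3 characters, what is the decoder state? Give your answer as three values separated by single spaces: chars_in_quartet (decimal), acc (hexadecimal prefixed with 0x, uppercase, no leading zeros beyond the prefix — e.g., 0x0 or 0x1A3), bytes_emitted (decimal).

Answer: 3 0x18E89 0

Derivation:
After char 0 ('Y'=24): chars_in_quartet=1 acc=0x18 bytes_emitted=0
After char 1 ('6'=58): chars_in_quartet=2 acc=0x63A bytes_emitted=0
After char 2 ('J'=9): chars_in_quartet=3 acc=0x18E89 bytes_emitted=0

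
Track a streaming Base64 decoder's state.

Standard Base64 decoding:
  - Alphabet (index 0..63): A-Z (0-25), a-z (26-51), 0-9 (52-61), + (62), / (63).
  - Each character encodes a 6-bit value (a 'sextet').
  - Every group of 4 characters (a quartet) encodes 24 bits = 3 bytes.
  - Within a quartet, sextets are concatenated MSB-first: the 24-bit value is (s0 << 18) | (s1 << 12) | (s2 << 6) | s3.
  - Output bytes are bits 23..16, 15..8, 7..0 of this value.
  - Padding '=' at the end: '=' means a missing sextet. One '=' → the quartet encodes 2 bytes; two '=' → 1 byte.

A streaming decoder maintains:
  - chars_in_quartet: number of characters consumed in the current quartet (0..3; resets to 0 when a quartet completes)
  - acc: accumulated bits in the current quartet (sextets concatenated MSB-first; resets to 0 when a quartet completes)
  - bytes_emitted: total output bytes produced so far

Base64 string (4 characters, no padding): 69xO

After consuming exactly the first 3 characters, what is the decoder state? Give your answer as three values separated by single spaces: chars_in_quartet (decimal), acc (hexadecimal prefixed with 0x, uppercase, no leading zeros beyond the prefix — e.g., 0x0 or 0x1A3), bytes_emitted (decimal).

Answer: 3 0x3AF71 0

Derivation:
After char 0 ('6'=58): chars_in_quartet=1 acc=0x3A bytes_emitted=0
After char 1 ('9'=61): chars_in_quartet=2 acc=0xEBD bytes_emitted=0
After char 2 ('x'=49): chars_in_quartet=3 acc=0x3AF71 bytes_emitted=0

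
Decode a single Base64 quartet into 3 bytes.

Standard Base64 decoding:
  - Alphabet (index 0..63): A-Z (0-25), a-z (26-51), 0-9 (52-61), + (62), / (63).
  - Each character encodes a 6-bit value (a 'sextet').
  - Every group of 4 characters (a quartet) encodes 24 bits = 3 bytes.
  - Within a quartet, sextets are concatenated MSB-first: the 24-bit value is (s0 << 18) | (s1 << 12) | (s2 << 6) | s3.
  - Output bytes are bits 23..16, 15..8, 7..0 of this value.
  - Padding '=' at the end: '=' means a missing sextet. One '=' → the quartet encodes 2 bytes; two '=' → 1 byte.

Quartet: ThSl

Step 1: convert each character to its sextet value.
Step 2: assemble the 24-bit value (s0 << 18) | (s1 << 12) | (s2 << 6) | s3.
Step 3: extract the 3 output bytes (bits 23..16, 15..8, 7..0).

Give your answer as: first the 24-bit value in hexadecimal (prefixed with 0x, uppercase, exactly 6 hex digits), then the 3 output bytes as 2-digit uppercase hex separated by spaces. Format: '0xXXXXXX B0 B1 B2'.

Answer: 0x4E14A5 4E 14 A5

Derivation:
Sextets: T=19, h=33, S=18, l=37
24-bit: (19<<18) | (33<<12) | (18<<6) | 37
      = 0x4C0000 | 0x021000 | 0x000480 | 0x000025
      = 0x4E14A5
Bytes: (v>>16)&0xFF=4E, (v>>8)&0xFF=14, v&0xFF=A5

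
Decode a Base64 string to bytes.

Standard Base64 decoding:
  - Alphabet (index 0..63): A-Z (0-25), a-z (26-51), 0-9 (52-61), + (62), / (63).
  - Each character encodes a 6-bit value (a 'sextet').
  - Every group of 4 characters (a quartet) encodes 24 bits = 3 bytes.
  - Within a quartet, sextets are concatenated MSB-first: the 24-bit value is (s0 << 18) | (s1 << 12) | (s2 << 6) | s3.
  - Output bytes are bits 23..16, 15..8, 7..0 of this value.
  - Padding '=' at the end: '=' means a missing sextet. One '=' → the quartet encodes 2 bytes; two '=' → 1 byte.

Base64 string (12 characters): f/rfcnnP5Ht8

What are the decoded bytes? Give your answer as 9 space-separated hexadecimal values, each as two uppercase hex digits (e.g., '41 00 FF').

After char 0 ('f'=31): chars_in_quartet=1 acc=0x1F bytes_emitted=0
After char 1 ('/'=63): chars_in_quartet=2 acc=0x7FF bytes_emitted=0
After char 2 ('r'=43): chars_in_quartet=3 acc=0x1FFEB bytes_emitted=0
After char 3 ('f'=31): chars_in_quartet=4 acc=0x7FFADF -> emit 7F FA DF, reset; bytes_emitted=3
After char 4 ('c'=28): chars_in_quartet=1 acc=0x1C bytes_emitted=3
After char 5 ('n'=39): chars_in_quartet=2 acc=0x727 bytes_emitted=3
After char 6 ('n'=39): chars_in_quartet=3 acc=0x1C9E7 bytes_emitted=3
After char 7 ('P'=15): chars_in_quartet=4 acc=0x7279CF -> emit 72 79 CF, reset; bytes_emitted=6
After char 8 ('5'=57): chars_in_quartet=1 acc=0x39 bytes_emitted=6
After char 9 ('H'=7): chars_in_quartet=2 acc=0xE47 bytes_emitted=6
After char 10 ('t'=45): chars_in_quartet=3 acc=0x391ED bytes_emitted=6
After char 11 ('8'=60): chars_in_quartet=4 acc=0xE47B7C -> emit E4 7B 7C, reset; bytes_emitted=9

Answer: 7F FA DF 72 79 CF E4 7B 7C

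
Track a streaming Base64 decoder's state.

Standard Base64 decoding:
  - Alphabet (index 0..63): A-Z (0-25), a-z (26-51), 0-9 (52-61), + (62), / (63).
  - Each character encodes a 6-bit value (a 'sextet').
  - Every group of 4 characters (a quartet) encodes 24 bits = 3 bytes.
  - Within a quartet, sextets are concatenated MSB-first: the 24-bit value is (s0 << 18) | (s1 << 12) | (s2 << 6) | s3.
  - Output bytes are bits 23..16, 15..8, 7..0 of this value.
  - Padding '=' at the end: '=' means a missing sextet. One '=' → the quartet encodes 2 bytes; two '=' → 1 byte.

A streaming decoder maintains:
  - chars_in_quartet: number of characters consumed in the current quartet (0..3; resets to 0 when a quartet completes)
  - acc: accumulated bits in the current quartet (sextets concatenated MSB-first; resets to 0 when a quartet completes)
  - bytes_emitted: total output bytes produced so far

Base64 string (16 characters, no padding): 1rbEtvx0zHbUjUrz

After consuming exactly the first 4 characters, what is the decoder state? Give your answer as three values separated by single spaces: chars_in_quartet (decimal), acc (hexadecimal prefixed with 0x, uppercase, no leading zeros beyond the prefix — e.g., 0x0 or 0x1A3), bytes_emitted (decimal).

Answer: 0 0x0 3

Derivation:
After char 0 ('1'=53): chars_in_quartet=1 acc=0x35 bytes_emitted=0
After char 1 ('r'=43): chars_in_quartet=2 acc=0xD6B bytes_emitted=0
After char 2 ('b'=27): chars_in_quartet=3 acc=0x35ADB bytes_emitted=0
After char 3 ('E'=4): chars_in_quartet=4 acc=0xD6B6C4 -> emit D6 B6 C4, reset; bytes_emitted=3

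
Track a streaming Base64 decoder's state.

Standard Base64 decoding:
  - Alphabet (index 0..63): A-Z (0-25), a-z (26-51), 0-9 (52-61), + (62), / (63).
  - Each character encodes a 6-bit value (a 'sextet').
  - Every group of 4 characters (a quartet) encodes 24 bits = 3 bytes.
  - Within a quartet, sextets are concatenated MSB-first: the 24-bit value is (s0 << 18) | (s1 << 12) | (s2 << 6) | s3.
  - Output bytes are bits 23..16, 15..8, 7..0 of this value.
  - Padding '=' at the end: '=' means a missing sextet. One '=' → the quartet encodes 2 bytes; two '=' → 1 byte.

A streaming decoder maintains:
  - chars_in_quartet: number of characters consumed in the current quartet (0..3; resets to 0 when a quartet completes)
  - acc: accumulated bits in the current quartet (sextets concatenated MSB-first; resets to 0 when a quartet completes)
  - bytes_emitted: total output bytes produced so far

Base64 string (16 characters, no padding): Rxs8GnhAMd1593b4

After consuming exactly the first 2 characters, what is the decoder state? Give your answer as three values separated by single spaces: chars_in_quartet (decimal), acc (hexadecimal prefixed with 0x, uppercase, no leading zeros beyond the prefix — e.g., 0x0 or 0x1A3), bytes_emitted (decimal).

Answer: 2 0x471 0

Derivation:
After char 0 ('R'=17): chars_in_quartet=1 acc=0x11 bytes_emitted=0
After char 1 ('x'=49): chars_in_quartet=2 acc=0x471 bytes_emitted=0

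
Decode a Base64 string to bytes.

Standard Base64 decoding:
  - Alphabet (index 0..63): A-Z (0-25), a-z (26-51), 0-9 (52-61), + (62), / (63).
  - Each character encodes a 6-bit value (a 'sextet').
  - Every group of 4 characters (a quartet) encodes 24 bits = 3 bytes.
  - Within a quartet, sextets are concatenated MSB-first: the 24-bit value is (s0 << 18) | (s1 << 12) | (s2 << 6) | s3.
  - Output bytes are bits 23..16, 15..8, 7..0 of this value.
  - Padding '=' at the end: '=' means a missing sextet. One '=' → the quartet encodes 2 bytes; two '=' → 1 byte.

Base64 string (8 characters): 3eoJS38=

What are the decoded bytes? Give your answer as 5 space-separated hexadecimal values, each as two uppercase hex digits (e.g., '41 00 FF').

After char 0 ('3'=55): chars_in_quartet=1 acc=0x37 bytes_emitted=0
After char 1 ('e'=30): chars_in_quartet=2 acc=0xDDE bytes_emitted=0
After char 2 ('o'=40): chars_in_quartet=3 acc=0x377A8 bytes_emitted=0
After char 3 ('J'=9): chars_in_quartet=4 acc=0xDDEA09 -> emit DD EA 09, reset; bytes_emitted=3
After char 4 ('S'=18): chars_in_quartet=1 acc=0x12 bytes_emitted=3
After char 5 ('3'=55): chars_in_quartet=2 acc=0x4B7 bytes_emitted=3
After char 6 ('8'=60): chars_in_quartet=3 acc=0x12DFC bytes_emitted=3
Padding '=': partial quartet acc=0x12DFC -> emit 4B 7F; bytes_emitted=5

Answer: DD EA 09 4B 7F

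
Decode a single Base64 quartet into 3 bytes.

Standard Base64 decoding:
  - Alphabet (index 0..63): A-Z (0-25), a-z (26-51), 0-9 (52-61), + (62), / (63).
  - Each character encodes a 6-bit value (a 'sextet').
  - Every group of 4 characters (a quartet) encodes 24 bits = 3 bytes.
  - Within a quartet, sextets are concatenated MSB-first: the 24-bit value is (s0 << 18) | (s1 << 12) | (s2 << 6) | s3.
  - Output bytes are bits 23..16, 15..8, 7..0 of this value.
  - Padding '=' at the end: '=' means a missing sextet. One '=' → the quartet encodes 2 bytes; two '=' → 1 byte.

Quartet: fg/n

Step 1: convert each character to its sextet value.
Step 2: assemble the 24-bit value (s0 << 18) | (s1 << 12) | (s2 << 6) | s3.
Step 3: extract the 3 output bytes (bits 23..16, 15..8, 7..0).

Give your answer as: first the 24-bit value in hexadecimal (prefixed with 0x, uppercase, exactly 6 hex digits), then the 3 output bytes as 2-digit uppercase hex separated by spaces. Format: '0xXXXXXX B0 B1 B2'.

Answer: 0x7E0FE7 7E 0F E7

Derivation:
Sextets: f=31, g=32, /=63, n=39
24-bit: (31<<18) | (32<<12) | (63<<6) | 39
      = 0x7C0000 | 0x020000 | 0x000FC0 | 0x000027
      = 0x7E0FE7
Bytes: (v>>16)&0xFF=7E, (v>>8)&0xFF=0F, v&0xFF=E7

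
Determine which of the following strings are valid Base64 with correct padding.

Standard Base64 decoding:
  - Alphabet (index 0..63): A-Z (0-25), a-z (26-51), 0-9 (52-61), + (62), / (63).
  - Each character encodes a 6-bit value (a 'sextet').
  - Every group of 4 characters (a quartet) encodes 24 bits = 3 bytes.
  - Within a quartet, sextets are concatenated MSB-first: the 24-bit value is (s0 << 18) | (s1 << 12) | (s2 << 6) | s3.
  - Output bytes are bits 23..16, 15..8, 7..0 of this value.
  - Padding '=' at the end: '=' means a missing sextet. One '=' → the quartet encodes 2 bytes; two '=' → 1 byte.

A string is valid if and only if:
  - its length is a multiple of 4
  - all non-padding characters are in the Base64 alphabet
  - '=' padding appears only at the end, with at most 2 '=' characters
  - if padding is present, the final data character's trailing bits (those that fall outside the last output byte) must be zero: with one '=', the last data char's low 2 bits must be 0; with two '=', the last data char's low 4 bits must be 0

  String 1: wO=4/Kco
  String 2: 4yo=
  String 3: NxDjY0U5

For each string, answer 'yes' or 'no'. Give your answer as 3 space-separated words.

Answer: no yes yes

Derivation:
String 1: 'wO=4/Kco' → invalid (bad char(s): ['=']; '=' in middle)
String 2: '4yo=' → valid
String 3: 'NxDjY0U5' → valid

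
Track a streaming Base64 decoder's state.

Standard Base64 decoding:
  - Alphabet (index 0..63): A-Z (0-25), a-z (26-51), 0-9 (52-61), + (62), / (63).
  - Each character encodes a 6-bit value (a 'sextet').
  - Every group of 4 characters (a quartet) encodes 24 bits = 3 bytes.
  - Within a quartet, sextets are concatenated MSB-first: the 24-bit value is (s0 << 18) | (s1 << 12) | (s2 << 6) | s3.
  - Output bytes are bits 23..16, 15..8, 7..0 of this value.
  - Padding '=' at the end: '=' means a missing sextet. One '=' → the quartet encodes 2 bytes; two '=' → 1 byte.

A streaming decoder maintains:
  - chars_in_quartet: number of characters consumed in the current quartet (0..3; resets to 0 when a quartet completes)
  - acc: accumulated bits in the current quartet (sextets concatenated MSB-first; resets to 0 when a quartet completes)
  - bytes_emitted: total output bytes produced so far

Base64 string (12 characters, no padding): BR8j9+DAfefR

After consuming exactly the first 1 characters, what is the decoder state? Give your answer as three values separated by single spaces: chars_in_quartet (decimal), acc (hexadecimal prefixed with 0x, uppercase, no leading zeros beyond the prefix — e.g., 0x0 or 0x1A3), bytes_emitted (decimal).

Answer: 1 0x1 0

Derivation:
After char 0 ('B'=1): chars_in_quartet=1 acc=0x1 bytes_emitted=0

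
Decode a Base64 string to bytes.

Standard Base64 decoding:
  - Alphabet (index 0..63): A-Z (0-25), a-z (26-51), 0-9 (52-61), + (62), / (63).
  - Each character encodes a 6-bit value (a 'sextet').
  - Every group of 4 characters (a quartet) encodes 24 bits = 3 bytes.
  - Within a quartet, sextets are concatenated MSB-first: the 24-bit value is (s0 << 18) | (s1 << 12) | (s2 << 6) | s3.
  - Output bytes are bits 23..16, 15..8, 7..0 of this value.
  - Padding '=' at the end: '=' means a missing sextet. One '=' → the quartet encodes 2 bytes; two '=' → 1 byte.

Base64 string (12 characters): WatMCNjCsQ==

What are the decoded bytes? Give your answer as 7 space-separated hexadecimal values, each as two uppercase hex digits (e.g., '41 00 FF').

Answer: 59 AB 4C 08 D8 C2 B1

Derivation:
After char 0 ('W'=22): chars_in_quartet=1 acc=0x16 bytes_emitted=0
After char 1 ('a'=26): chars_in_quartet=2 acc=0x59A bytes_emitted=0
After char 2 ('t'=45): chars_in_quartet=3 acc=0x166AD bytes_emitted=0
After char 3 ('M'=12): chars_in_quartet=4 acc=0x59AB4C -> emit 59 AB 4C, reset; bytes_emitted=3
After char 4 ('C'=2): chars_in_quartet=1 acc=0x2 bytes_emitted=3
After char 5 ('N'=13): chars_in_quartet=2 acc=0x8D bytes_emitted=3
After char 6 ('j'=35): chars_in_quartet=3 acc=0x2363 bytes_emitted=3
After char 7 ('C'=2): chars_in_quartet=4 acc=0x8D8C2 -> emit 08 D8 C2, reset; bytes_emitted=6
After char 8 ('s'=44): chars_in_quartet=1 acc=0x2C bytes_emitted=6
After char 9 ('Q'=16): chars_in_quartet=2 acc=0xB10 bytes_emitted=6
Padding '==': partial quartet acc=0xB10 -> emit B1; bytes_emitted=7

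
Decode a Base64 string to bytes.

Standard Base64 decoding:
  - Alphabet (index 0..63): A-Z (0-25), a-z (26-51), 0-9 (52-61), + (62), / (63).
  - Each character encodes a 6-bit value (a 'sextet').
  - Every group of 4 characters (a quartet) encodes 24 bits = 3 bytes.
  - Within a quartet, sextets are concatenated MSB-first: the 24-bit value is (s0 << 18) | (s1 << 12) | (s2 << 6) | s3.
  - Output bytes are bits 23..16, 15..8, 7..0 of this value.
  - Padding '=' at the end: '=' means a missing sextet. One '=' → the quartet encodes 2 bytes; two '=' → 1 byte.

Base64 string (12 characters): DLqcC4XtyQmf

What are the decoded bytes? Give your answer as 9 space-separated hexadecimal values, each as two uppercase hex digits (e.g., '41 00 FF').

Answer: 0C BA 9C 0B 85 ED C9 09 9F

Derivation:
After char 0 ('D'=3): chars_in_quartet=1 acc=0x3 bytes_emitted=0
After char 1 ('L'=11): chars_in_quartet=2 acc=0xCB bytes_emitted=0
After char 2 ('q'=42): chars_in_quartet=3 acc=0x32EA bytes_emitted=0
After char 3 ('c'=28): chars_in_quartet=4 acc=0xCBA9C -> emit 0C BA 9C, reset; bytes_emitted=3
After char 4 ('C'=2): chars_in_quartet=1 acc=0x2 bytes_emitted=3
After char 5 ('4'=56): chars_in_quartet=2 acc=0xB8 bytes_emitted=3
After char 6 ('X'=23): chars_in_quartet=3 acc=0x2E17 bytes_emitted=3
After char 7 ('t'=45): chars_in_quartet=4 acc=0xB85ED -> emit 0B 85 ED, reset; bytes_emitted=6
After char 8 ('y'=50): chars_in_quartet=1 acc=0x32 bytes_emitted=6
After char 9 ('Q'=16): chars_in_quartet=2 acc=0xC90 bytes_emitted=6
After char 10 ('m'=38): chars_in_quartet=3 acc=0x32426 bytes_emitted=6
After char 11 ('f'=31): chars_in_quartet=4 acc=0xC9099F -> emit C9 09 9F, reset; bytes_emitted=9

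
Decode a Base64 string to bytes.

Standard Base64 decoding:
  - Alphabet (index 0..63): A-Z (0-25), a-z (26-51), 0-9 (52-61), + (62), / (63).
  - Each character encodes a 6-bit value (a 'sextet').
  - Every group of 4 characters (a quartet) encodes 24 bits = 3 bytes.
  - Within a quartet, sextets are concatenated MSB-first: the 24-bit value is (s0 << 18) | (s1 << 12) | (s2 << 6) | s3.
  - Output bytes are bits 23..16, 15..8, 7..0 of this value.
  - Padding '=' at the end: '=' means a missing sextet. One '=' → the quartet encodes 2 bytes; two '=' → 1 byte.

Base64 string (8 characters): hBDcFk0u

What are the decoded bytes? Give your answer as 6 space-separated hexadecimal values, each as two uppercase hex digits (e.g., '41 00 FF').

After char 0 ('h'=33): chars_in_quartet=1 acc=0x21 bytes_emitted=0
After char 1 ('B'=1): chars_in_quartet=2 acc=0x841 bytes_emitted=0
After char 2 ('D'=3): chars_in_quartet=3 acc=0x21043 bytes_emitted=0
After char 3 ('c'=28): chars_in_quartet=4 acc=0x8410DC -> emit 84 10 DC, reset; bytes_emitted=3
After char 4 ('F'=5): chars_in_quartet=1 acc=0x5 bytes_emitted=3
After char 5 ('k'=36): chars_in_quartet=2 acc=0x164 bytes_emitted=3
After char 6 ('0'=52): chars_in_quartet=3 acc=0x5934 bytes_emitted=3
After char 7 ('u'=46): chars_in_quartet=4 acc=0x164D2E -> emit 16 4D 2E, reset; bytes_emitted=6

Answer: 84 10 DC 16 4D 2E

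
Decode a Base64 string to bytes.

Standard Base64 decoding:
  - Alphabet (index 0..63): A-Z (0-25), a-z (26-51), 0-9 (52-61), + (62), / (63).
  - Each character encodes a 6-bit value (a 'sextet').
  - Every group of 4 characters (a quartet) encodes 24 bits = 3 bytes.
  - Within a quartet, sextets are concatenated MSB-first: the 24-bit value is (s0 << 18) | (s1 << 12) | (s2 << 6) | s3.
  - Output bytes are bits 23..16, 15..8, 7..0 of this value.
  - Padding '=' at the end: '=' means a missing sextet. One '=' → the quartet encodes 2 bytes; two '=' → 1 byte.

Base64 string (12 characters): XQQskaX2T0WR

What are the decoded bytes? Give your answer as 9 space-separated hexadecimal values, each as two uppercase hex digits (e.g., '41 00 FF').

Answer: 5D 04 2C 91 A5 F6 4F 45 91

Derivation:
After char 0 ('X'=23): chars_in_quartet=1 acc=0x17 bytes_emitted=0
After char 1 ('Q'=16): chars_in_quartet=2 acc=0x5D0 bytes_emitted=0
After char 2 ('Q'=16): chars_in_quartet=3 acc=0x17410 bytes_emitted=0
After char 3 ('s'=44): chars_in_quartet=4 acc=0x5D042C -> emit 5D 04 2C, reset; bytes_emitted=3
After char 4 ('k'=36): chars_in_quartet=1 acc=0x24 bytes_emitted=3
After char 5 ('a'=26): chars_in_quartet=2 acc=0x91A bytes_emitted=3
After char 6 ('X'=23): chars_in_quartet=3 acc=0x24697 bytes_emitted=3
After char 7 ('2'=54): chars_in_quartet=4 acc=0x91A5F6 -> emit 91 A5 F6, reset; bytes_emitted=6
After char 8 ('T'=19): chars_in_quartet=1 acc=0x13 bytes_emitted=6
After char 9 ('0'=52): chars_in_quartet=2 acc=0x4F4 bytes_emitted=6
After char 10 ('W'=22): chars_in_quartet=3 acc=0x13D16 bytes_emitted=6
After char 11 ('R'=17): chars_in_quartet=4 acc=0x4F4591 -> emit 4F 45 91, reset; bytes_emitted=9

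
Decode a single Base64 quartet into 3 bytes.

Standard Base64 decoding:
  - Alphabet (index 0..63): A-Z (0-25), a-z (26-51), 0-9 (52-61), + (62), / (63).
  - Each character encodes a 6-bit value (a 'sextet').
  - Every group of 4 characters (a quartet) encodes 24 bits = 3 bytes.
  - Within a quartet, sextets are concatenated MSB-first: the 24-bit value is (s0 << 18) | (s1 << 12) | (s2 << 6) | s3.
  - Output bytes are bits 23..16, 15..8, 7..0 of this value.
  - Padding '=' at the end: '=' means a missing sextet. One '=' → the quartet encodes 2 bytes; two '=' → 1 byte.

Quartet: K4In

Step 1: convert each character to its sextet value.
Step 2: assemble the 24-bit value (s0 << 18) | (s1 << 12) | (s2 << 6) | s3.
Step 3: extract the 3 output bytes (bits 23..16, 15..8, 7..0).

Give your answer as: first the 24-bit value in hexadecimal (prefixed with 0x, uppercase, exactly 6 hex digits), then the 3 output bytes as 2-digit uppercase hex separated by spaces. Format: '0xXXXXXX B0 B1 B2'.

Sextets: K=10, 4=56, I=8, n=39
24-bit: (10<<18) | (56<<12) | (8<<6) | 39
      = 0x280000 | 0x038000 | 0x000200 | 0x000027
      = 0x2B8227
Bytes: (v>>16)&0xFF=2B, (v>>8)&0xFF=82, v&0xFF=27

Answer: 0x2B8227 2B 82 27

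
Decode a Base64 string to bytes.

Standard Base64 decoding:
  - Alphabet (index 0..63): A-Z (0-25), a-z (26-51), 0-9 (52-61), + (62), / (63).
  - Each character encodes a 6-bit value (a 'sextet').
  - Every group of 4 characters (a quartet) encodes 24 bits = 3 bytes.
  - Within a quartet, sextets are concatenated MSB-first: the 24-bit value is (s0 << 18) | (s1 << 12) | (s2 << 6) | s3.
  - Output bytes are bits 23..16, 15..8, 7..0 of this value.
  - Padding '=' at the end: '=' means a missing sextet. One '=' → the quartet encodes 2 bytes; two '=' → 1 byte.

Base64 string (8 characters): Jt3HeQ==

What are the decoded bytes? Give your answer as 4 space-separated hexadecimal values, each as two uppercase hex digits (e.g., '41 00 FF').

Answer: 26 DD C7 79

Derivation:
After char 0 ('J'=9): chars_in_quartet=1 acc=0x9 bytes_emitted=0
After char 1 ('t'=45): chars_in_quartet=2 acc=0x26D bytes_emitted=0
After char 2 ('3'=55): chars_in_quartet=3 acc=0x9B77 bytes_emitted=0
After char 3 ('H'=7): chars_in_quartet=4 acc=0x26DDC7 -> emit 26 DD C7, reset; bytes_emitted=3
After char 4 ('e'=30): chars_in_quartet=1 acc=0x1E bytes_emitted=3
After char 5 ('Q'=16): chars_in_quartet=2 acc=0x790 bytes_emitted=3
Padding '==': partial quartet acc=0x790 -> emit 79; bytes_emitted=4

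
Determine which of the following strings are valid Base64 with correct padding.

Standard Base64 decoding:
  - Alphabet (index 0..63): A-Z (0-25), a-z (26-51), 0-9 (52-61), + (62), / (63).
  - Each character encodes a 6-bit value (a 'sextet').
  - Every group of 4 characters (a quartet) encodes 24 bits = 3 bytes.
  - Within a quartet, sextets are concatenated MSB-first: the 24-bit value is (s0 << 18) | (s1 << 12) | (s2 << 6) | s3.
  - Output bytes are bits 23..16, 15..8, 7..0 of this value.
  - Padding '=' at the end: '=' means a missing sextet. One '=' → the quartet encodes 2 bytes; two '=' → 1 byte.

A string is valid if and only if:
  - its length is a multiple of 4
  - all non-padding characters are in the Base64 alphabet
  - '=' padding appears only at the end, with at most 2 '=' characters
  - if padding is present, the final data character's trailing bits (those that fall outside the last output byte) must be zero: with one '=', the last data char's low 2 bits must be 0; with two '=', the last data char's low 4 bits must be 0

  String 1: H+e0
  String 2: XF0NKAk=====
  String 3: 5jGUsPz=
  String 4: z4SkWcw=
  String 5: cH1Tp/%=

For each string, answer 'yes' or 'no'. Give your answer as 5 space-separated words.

Answer: yes no no yes no

Derivation:
String 1: 'H+e0' → valid
String 2: 'XF0NKAk=====' → invalid (5 pad chars (max 2))
String 3: '5jGUsPz=' → invalid (bad trailing bits)
String 4: 'z4SkWcw=' → valid
String 5: 'cH1Tp/%=' → invalid (bad char(s): ['%'])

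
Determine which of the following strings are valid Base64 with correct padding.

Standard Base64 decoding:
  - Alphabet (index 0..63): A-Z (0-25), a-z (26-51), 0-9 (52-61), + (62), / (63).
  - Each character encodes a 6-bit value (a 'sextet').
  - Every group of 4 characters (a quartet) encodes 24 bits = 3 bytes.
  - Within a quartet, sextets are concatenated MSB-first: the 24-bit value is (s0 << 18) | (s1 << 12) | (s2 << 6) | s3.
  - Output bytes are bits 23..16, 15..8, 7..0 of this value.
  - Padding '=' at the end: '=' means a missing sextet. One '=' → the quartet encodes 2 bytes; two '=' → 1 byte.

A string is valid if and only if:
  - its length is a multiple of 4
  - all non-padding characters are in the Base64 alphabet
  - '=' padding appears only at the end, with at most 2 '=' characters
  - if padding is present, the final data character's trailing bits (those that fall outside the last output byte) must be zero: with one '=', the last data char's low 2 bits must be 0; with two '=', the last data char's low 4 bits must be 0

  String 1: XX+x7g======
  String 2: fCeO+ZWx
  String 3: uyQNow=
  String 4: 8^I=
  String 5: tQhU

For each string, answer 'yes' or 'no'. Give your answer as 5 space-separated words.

String 1: 'XX+x7g======' → invalid (6 pad chars (max 2))
String 2: 'fCeO+ZWx' → valid
String 3: 'uyQNow=' → invalid (len=7 not mult of 4)
String 4: '8^I=' → invalid (bad char(s): ['^'])
String 5: 'tQhU' → valid

Answer: no yes no no yes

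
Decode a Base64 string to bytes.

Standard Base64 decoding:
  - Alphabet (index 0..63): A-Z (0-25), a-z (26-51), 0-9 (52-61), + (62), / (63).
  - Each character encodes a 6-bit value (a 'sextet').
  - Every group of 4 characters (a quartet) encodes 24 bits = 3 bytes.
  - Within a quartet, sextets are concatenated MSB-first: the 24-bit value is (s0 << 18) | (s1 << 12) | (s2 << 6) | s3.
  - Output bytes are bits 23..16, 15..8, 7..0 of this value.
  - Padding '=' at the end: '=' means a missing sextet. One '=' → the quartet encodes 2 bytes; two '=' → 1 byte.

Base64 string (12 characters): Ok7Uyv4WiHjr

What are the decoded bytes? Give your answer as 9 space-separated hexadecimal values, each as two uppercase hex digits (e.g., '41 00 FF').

Answer: 3A 4E D4 CA FE 16 88 78 EB

Derivation:
After char 0 ('O'=14): chars_in_quartet=1 acc=0xE bytes_emitted=0
After char 1 ('k'=36): chars_in_quartet=2 acc=0x3A4 bytes_emitted=0
After char 2 ('7'=59): chars_in_quartet=3 acc=0xE93B bytes_emitted=0
After char 3 ('U'=20): chars_in_quartet=4 acc=0x3A4ED4 -> emit 3A 4E D4, reset; bytes_emitted=3
After char 4 ('y'=50): chars_in_quartet=1 acc=0x32 bytes_emitted=3
After char 5 ('v'=47): chars_in_quartet=2 acc=0xCAF bytes_emitted=3
After char 6 ('4'=56): chars_in_quartet=3 acc=0x32BF8 bytes_emitted=3
After char 7 ('W'=22): chars_in_quartet=4 acc=0xCAFE16 -> emit CA FE 16, reset; bytes_emitted=6
After char 8 ('i'=34): chars_in_quartet=1 acc=0x22 bytes_emitted=6
After char 9 ('H'=7): chars_in_quartet=2 acc=0x887 bytes_emitted=6
After char 10 ('j'=35): chars_in_quartet=3 acc=0x221E3 bytes_emitted=6
After char 11 ('r'=43): chars_in_quartet=4 acc=0x8878EB -> emit 88 78 EB, reset; bytes_emitted=9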